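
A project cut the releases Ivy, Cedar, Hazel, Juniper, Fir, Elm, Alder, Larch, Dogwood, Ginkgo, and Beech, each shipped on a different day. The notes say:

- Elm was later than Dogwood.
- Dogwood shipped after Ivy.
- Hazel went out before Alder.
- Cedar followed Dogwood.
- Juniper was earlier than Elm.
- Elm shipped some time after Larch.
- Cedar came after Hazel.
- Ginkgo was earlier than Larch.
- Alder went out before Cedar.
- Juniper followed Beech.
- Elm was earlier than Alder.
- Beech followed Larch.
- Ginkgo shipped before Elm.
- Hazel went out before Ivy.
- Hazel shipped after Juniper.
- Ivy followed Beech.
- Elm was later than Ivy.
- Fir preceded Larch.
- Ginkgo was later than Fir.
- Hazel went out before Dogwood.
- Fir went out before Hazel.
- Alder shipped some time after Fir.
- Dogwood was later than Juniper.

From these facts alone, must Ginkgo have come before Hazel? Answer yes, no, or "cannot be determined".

Chain the constraints: Ginkgo → Larch → Beech → Juniper → Hazel. Each link is directly stated, so Ginkgo comes before Hazel.

yes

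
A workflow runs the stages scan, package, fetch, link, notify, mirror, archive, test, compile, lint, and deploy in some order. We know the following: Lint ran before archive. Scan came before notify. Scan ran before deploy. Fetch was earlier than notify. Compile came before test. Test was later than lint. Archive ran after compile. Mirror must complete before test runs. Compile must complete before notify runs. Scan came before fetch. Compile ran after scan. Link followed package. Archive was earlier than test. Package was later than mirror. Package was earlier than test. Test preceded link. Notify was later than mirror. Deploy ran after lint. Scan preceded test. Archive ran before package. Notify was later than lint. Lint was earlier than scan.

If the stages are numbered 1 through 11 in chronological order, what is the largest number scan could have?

3

Scan must come before archive, compile, deploy, fetch, link, notify, package, and test — 8 stages forced after it.
Everything else can be placed before scan in some valid order, so scan can sit as late as position 11 − 8 = 3.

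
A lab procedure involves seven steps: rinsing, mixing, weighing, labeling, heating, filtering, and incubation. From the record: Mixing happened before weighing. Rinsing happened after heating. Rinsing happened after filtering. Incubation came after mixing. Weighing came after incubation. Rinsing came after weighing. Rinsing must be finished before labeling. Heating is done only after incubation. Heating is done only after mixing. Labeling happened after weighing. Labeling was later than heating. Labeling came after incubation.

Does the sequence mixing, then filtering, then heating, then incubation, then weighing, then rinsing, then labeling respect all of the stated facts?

The constraints require incubation before heating, but in the proposed sequence heating appears ahead of incubation. That one violation is enough.

no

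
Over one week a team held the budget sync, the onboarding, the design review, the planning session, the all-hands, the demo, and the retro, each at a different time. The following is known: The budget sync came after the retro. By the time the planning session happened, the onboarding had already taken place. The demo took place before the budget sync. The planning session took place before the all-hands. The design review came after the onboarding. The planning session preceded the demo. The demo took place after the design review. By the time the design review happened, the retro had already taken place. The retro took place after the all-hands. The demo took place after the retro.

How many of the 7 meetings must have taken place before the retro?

3

Directly stated before the retro: the all-hands.
The onboarding reaches the retro via the onboarding → the planning session → the all-hands → the retro.
The planning session reaches the retro via the planning session → the all-hands → the retro.
No chain forces the design review (or any of the others) ahead of the retro.
That's the all-hands, the onboarding, and the planning session — 3 in all.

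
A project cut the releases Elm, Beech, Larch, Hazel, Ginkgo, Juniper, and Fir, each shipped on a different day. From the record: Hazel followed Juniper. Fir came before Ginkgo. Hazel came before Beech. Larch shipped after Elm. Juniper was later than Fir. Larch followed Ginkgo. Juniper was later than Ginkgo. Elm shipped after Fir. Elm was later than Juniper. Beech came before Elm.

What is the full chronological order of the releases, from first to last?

The constraints fix every adjacent pair, so only one ordering works:
Fir → Ginkgo → Juniper → Hazel → Beech → Elm → Larch.

Fir, Ginkgo, Juniper, Hazel, Beech, Elm, Larch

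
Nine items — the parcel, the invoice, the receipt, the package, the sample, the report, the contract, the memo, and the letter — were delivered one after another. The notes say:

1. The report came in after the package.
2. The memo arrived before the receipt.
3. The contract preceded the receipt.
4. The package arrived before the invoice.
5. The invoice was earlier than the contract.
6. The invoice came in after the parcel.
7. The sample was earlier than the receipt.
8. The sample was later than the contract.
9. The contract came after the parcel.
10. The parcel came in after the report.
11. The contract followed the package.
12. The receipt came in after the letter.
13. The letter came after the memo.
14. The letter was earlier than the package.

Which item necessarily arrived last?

the receipt

Every other item has a chain of constraints placing it before the receipt, so the receipt is last.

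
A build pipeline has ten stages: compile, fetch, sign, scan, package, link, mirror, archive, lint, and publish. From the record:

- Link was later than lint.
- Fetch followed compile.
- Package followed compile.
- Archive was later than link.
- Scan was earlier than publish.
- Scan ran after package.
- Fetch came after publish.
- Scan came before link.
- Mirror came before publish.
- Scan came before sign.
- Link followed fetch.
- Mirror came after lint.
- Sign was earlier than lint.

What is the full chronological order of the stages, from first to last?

The constraints fix every adjacent pair, so only one ordering works:
compile → package → scan → sign → lint → mirror → publish → fetch → link → archive.

compile, package, scan, sign, lint, mirror, publish, fetch, link, archive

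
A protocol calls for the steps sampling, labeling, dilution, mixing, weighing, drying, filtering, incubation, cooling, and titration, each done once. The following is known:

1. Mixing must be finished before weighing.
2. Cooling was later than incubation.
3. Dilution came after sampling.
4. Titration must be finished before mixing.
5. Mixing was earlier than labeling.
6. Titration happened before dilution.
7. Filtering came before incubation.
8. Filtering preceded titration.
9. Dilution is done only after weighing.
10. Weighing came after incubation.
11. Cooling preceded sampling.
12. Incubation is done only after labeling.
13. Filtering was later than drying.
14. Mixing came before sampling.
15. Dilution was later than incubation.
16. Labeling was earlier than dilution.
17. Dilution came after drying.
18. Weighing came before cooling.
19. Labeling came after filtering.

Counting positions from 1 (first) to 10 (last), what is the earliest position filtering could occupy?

2

Drying must come before filtering — 1 forced predecessor.
Nothing else is forced ahead of filtering, so its earliest slot is position 1 + 1 = 2.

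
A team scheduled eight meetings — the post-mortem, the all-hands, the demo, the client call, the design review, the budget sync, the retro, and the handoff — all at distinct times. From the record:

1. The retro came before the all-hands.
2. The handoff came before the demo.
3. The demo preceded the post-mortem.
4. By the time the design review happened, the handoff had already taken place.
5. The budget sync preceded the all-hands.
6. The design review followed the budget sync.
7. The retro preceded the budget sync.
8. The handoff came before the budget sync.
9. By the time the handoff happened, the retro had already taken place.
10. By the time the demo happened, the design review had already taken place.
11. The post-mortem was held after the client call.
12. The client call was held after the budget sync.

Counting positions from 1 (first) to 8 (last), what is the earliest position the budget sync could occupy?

3

The handoff and the retro must both come before the budget sync — 2 forced predecessors.
Nothing else is forced ahead of the budget sync, so its earliest slot is position 2 + 1 = 3.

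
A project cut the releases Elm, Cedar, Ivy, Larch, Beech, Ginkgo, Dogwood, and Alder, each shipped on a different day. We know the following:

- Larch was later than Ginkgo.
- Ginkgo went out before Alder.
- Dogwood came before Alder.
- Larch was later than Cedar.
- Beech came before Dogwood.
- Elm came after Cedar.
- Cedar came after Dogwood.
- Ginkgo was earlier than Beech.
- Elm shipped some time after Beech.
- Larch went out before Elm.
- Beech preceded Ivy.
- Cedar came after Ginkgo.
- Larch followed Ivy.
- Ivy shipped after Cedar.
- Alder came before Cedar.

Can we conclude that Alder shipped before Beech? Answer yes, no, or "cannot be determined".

Tracing the constraints gives Beech → Dogwood → Alder, so Beech must come before Alder.
That means Alder cannot be before Beech.

no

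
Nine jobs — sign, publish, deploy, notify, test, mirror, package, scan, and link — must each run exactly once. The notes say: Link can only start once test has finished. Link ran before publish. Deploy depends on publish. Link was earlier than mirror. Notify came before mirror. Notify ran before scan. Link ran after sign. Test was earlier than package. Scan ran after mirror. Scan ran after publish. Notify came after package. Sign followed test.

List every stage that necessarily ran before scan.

Directly stated before scan: mirror, notify, and publish.
Link reaches scan via link → mirror → scan.
Package reaches scan via package → notify → scan.
Sign reaches scan via sign → link → mirror → scan.
Likewise test reaches scan by chaining the stated constraints.

link, mirror, notify, package, publish, sign, test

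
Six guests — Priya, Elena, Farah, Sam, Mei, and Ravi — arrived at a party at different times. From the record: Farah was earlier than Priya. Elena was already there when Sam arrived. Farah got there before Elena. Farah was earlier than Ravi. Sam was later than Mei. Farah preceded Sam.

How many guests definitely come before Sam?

Directly stated before Sam: Elena, Farah, and Mei.
No chain forces Ravi (or any of the others) ahead of Sam.
That's Elena, Farah, and Mei — 3 in all.

3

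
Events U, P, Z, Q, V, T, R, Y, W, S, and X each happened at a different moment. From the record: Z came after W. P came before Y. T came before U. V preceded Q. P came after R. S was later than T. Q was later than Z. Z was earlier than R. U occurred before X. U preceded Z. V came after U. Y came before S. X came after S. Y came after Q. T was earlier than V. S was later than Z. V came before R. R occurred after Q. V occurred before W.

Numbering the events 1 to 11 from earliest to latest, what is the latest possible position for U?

U must come before P, Q, R, S, V, W, X, Y, and Z — 9 events forced after it.
Everything else can be placed before U in some valid order, so U can sit as late as position 11 − 9 = 2.

2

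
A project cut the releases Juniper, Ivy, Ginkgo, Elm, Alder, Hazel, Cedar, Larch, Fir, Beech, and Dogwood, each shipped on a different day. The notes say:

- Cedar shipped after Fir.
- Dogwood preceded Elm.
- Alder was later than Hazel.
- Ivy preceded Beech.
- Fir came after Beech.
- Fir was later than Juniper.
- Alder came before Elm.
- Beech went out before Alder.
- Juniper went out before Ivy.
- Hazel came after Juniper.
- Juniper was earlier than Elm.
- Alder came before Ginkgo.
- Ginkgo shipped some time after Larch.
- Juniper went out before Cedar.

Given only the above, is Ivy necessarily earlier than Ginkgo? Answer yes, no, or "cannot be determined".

Chain the constraints: Ivy → Beech → Alder → Ginkgo. Each link is directly stated, so Ivy comes before Ginkgo.

yes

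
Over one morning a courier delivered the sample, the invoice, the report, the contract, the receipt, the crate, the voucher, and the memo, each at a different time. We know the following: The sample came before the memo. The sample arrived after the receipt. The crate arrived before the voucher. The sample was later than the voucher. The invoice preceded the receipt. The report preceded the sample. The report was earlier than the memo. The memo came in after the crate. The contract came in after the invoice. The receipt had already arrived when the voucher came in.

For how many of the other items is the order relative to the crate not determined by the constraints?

Forced after the crate: the memo, the sample, and the voucher.
That leaves the contract, the invoice, the receipt, and the report with no forced order relative to the crate — 4.

4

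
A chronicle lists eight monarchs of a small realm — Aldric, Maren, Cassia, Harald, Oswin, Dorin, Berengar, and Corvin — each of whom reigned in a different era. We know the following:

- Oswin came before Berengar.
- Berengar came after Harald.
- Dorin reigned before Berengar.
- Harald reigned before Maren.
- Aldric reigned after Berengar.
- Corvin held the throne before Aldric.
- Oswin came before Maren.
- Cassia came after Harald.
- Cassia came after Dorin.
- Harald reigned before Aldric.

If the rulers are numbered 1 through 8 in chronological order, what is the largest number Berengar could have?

Berengar must come before Aldric — 1 ruler forced after them.
Everything else can be placed before Berengar in some valid order, so Berengar can sit as late as position 8 − 1 = 7.

7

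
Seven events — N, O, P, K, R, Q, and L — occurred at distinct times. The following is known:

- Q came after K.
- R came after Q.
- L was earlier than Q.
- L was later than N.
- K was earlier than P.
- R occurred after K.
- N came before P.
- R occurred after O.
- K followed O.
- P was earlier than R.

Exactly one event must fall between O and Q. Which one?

Tracing the constraints gives O → K → Q, so K sits after O and before Q.
No other event is forced both after O and before Q.

K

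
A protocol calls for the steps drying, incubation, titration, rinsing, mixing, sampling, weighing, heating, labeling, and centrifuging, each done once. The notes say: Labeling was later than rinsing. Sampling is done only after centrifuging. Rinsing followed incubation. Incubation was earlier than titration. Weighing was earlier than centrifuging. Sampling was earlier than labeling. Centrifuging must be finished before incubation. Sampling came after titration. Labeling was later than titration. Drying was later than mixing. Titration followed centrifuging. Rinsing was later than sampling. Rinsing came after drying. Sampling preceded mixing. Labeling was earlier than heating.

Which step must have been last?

heating

Every other step has a chain of constraints placing it before heating, so heating is last.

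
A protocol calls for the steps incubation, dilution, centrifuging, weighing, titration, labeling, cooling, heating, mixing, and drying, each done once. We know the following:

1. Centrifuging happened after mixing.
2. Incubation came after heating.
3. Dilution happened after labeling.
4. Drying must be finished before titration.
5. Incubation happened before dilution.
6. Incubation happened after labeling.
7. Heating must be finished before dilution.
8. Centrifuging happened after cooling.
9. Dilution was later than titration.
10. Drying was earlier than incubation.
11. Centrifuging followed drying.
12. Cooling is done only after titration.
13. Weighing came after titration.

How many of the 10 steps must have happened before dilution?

Directly stated before dilution: heating, incubation, labeling, and titration.
Drying reaches dilution via drying → titration → dilution.
That's drying, heating, incubation, labeling, and titration — 5 in all.

5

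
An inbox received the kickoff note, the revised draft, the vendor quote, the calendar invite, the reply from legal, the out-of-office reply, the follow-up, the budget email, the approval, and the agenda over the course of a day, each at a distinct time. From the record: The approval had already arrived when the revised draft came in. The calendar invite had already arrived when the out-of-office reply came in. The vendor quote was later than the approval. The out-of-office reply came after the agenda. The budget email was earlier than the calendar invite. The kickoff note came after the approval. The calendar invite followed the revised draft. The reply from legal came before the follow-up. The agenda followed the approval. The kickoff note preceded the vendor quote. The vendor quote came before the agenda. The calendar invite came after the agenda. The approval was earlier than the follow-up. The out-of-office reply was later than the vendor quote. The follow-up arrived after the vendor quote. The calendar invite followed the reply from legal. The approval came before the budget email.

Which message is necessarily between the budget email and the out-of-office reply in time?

the calendar invite

Tracing the constraints gives the budget email → the calendar invite → the out-of-office reply, so the calendar invite sits after the budget email and before the out-of-office reply.
No other message is forced both after the budget email and before the out-of-office reply.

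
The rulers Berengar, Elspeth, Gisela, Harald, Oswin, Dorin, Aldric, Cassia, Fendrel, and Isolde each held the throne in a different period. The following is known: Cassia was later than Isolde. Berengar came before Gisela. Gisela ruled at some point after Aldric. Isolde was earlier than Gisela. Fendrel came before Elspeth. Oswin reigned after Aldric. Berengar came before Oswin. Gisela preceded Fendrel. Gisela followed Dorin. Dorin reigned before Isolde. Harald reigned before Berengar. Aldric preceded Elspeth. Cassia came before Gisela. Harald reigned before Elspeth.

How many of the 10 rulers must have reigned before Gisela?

6

Directly stated before Gisela: Aldric, Berengar, Cassia, Dorin, and Isolde.
Harald reaches Gisela via Harald → Berengar → Gisela.
That's Aldric, Berengar, Cassia, Dorin, Harald, and Isolde — 6 in all.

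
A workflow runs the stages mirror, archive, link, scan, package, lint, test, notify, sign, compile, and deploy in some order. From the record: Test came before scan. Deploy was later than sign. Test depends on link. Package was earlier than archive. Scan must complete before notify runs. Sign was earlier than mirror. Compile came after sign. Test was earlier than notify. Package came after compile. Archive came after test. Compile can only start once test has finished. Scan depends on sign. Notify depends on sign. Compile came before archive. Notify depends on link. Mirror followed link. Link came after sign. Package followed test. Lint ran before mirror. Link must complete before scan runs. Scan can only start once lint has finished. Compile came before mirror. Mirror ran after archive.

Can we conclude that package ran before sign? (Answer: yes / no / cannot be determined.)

no

Tracing the constraints gives sign → compile → package, so sign must come before package.
That means package cannot be before sign.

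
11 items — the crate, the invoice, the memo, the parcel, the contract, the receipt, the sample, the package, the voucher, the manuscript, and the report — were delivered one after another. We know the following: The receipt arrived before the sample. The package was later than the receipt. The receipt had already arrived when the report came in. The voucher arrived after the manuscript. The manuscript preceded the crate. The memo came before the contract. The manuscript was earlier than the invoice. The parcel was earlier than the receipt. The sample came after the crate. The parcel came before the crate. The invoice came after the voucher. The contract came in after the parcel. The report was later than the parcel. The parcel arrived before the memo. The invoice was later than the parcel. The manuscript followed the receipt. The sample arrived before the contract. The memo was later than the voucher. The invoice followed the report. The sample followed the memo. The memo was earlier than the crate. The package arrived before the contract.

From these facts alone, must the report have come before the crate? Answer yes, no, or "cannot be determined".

No chain of stated constraints runs from the report to the crate, and none runs from the crate to the report either.
So the relative order of the report and the crate is not fixed by the given facts.

cannot be determined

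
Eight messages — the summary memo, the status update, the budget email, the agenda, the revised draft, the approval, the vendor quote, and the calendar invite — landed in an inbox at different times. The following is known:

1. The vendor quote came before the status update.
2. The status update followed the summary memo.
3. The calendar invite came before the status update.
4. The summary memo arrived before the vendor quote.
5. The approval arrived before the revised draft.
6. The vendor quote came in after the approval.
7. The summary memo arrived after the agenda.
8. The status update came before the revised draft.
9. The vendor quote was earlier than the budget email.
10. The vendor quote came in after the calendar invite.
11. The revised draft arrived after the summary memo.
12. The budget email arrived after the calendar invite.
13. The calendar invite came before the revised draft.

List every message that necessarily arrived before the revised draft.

the agenda, the approval, the calendar invite, the status update, the summary memo, the vendor quote

Directly stated before the revised draft: the approval, the calendar invite, the status update, and the summary memo.
The agenda reaches the revised draft via the agenda → the summary memo → the revised draft.
The vendor quote reaches the revised draft via the vendor quote → the status update → the revised draft.
No chain forces the budget email ahead of the revised draft.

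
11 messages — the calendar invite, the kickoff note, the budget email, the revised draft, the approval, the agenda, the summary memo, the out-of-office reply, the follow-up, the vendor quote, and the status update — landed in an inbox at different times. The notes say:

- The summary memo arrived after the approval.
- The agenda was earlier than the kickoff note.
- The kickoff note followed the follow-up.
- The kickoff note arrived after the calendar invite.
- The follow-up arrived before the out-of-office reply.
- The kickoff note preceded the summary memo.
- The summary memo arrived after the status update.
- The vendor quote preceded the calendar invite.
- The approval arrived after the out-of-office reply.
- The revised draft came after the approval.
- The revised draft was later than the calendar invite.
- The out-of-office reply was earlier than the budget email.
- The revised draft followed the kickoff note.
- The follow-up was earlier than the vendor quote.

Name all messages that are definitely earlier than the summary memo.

the agenda, the approval, the calendar invite, the follow-up, the kickoff note, the out-of-office reply, the status update, the vendor quote

Directly stated before the summary memo: the approval, the kickoff note, and the status update.
The agenda reaches the summary memo via the agenda → the kickoff note → the summary memo.
The calendar invite reaches the summary memo via the calendar invite → the kickoff note → the summary memo.
The follow-up reaches the summary memo via the follow-up → the kickoff note → the summary memo.
Likewise the out-of-office reply and the vendor quote each reach the summary memo by chaining the stated constraints.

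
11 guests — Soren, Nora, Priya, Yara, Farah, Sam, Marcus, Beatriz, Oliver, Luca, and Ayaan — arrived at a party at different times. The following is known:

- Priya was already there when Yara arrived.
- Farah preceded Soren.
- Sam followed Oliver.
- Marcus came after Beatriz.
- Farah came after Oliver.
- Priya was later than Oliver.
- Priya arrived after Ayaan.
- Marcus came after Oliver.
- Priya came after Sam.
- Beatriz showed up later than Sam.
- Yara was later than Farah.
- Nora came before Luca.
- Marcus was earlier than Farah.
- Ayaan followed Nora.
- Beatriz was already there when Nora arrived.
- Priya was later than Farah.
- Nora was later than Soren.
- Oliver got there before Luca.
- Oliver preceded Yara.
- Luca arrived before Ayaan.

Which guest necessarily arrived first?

Oliver

Oliver has a chain of constraints placing them before every other guest, so Oliver must be first.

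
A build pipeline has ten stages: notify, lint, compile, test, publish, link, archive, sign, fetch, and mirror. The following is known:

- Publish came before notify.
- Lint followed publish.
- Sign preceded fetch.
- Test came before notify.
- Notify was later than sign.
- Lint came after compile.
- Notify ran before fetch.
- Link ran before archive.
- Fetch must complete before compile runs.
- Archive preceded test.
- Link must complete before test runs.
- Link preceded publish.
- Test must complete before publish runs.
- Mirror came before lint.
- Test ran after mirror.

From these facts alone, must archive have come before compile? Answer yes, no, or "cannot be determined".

Chain the constraints: archive → test → notify → fetch → compile. Each link is directly stated, so archive comes before compile.

yes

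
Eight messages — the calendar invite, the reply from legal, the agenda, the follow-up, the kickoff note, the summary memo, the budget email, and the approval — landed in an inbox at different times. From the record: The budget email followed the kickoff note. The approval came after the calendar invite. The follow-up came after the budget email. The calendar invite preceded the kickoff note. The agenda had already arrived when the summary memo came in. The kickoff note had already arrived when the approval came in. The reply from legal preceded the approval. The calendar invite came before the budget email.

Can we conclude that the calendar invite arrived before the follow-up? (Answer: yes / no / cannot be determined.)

Chain the constraints: the calendar invite → the budget email → the follow-up. Each link is directly stated, so the calendar invite comes before the follow-up.

yes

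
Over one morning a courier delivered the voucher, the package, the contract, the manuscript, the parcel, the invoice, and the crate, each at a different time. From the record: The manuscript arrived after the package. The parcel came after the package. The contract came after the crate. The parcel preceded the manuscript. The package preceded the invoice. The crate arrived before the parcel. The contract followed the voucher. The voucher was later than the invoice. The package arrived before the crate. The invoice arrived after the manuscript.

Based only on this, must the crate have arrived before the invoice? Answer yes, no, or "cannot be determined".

Chain the constraints: the crate → the parcel → the manuscript → the invoice. Each link is directly stated, so the crate comes before the invoice.

yes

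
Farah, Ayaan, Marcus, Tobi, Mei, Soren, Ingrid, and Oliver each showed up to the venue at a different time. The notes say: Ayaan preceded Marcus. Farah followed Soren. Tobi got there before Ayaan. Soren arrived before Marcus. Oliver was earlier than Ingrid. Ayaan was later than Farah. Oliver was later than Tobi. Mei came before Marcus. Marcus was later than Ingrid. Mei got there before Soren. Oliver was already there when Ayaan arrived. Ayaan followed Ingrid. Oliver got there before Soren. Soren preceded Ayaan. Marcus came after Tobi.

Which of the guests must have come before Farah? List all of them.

Directly stated before Farah: Soren.
Mei reaches Farah via Mei → Soren → Farah.
Oliver reaches Farah via Oliver → Soren → Farah.
Tobi reaches Farah via Tobi → Oliver → Soren → Farah.
No chain forces Ayaan (or any of the others) ahead of Farah.

Mei, Oliver, Soren, Tobi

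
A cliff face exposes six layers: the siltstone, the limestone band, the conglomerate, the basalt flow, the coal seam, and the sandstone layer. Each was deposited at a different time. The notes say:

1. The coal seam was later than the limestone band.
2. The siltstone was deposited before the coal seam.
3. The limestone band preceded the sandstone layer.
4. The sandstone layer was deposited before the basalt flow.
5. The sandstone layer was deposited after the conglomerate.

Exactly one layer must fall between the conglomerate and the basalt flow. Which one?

Tracing the constraints gives the conglomerate → the sandstone layer → the basalt flow, so the sandstone layer sits after the conglomerate and before the basalt flow.
No other layer is forced both after the conglomerate and before the basalt flow.

the sandstone layer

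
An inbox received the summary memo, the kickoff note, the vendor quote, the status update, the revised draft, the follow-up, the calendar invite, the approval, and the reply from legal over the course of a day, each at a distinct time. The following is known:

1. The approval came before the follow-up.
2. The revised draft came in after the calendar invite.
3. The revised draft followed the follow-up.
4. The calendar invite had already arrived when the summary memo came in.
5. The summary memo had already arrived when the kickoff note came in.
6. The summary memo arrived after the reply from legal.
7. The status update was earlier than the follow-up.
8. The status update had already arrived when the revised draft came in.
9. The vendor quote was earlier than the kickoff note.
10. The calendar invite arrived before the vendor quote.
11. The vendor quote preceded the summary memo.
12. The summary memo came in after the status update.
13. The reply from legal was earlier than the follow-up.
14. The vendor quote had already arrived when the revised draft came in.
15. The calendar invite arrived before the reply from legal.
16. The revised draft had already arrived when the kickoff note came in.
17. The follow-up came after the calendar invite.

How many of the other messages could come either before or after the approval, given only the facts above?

5

Forced after the approval: the follow-up, the kickoff note, and the revised draft.
That leaves the calendar invite, the reply from legal, the status update, the summary memo, and the vendor quote with no forced order relative to the approval — 5.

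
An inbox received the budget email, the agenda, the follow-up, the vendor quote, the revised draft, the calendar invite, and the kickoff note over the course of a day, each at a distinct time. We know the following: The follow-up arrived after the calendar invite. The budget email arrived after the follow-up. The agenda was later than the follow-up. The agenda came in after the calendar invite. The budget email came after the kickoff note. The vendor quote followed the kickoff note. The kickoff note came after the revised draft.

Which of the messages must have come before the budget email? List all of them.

Directly stated before the budget email: the follow-up and the kickoff note.
The calendar invite reaches the budget email via the calendar invite → the follow-up → the budget email.
The revised draft reaches the budget email via the revised draft → the kickoff note → the budget email.
No chain forces the agenda (or any of the others) ahead of the budget email.

the calendar invite, the follow-up, the kickoff note, the revised draft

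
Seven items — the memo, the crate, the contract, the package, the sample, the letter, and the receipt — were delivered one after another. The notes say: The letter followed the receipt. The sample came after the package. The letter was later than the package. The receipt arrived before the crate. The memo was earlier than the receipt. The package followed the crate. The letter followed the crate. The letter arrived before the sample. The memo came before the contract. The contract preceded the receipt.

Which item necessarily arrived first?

The memo has a chain of constraints placing it before every other item, so the memo must be first.

the memo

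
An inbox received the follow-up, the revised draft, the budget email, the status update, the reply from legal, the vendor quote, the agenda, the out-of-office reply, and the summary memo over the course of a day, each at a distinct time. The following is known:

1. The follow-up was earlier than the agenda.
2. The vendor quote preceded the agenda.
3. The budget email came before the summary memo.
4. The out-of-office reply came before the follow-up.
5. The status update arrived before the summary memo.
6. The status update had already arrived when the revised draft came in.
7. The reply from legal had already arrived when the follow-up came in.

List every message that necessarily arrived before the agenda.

the follow-up, the out-of-office reply, the reply from legal, the vendor quote

Directly stated before the agenda: the follow-up and the vendor quote.
The out-of-office reply reaches the agenda via the out-of-office reply → the follow-up → the agenda.
The reply from legal reaches the agenda via the reply from legal → the follow-up → the agenda.
No chain forces the summary memo (or any of the others) ahead of the agenda.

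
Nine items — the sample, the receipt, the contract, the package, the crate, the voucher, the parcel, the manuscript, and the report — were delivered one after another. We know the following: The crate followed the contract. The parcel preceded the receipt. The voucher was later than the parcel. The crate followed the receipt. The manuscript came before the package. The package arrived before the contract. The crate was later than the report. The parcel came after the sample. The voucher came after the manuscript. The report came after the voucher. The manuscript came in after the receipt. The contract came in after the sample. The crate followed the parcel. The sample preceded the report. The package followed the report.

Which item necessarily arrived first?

the sample

The sample has a chain of constraints placing it before every other item, so the sample must be first.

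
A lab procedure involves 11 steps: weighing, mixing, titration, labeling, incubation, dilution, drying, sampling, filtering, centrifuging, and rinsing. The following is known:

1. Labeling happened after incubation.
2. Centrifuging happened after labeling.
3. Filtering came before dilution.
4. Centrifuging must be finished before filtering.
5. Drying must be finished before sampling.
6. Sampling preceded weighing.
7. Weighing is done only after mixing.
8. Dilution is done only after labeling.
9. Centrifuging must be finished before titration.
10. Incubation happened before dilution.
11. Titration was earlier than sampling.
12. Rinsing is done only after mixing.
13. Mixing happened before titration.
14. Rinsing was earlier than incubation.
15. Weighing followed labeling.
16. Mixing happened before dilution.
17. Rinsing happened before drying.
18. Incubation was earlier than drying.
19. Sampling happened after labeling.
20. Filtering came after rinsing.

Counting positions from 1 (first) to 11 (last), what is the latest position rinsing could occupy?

Rinsing must come before centrifuging, dilution, drying, filtering, incubation, labeling, sampling, titration, and weighing — 9 steps forced after it.
Everything else can be placed before rinsing in some valid order, so rinsing can sit as late as position 11 − 9 = 2.

2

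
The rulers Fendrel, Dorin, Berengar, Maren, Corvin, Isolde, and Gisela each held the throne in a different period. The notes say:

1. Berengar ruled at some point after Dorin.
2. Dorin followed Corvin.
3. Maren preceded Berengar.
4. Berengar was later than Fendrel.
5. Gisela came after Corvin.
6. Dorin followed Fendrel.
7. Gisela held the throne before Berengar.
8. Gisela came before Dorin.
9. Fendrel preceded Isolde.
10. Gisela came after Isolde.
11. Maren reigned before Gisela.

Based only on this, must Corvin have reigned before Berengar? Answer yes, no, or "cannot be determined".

Chain the constraints: Corvin → Dorin → Berengar. Each link is directly stated, so Corvin comes before Berengar.

yes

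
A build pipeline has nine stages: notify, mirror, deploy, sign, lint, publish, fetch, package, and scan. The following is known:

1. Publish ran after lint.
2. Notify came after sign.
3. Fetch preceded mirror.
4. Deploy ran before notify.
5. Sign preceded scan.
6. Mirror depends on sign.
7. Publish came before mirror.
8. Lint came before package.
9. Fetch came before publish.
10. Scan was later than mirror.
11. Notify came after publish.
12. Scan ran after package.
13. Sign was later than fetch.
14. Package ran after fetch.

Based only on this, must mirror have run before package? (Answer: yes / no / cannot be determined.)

cannot be determined

No chain of stated constraints runs from mirror to package, and none runs from package to mirror either.
So the relative order of mirror and package is not fixed by the given facts.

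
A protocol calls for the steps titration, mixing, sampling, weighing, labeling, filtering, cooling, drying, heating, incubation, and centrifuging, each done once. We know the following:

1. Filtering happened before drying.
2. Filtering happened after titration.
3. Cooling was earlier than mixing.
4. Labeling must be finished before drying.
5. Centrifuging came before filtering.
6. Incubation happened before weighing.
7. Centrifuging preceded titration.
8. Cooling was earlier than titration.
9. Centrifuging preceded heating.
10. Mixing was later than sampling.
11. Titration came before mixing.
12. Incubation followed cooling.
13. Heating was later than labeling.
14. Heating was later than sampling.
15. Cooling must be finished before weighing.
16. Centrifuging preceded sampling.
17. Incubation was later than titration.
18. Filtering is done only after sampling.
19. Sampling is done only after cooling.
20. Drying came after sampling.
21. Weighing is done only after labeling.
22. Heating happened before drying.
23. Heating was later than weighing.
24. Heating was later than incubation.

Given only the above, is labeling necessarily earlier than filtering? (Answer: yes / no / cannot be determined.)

cannot be determined

No chain of stated constraints runs from labeling to filtering, and none runs from filtering to labeling either.
So the relative order of labeling and filtering is not fixed by the given facts.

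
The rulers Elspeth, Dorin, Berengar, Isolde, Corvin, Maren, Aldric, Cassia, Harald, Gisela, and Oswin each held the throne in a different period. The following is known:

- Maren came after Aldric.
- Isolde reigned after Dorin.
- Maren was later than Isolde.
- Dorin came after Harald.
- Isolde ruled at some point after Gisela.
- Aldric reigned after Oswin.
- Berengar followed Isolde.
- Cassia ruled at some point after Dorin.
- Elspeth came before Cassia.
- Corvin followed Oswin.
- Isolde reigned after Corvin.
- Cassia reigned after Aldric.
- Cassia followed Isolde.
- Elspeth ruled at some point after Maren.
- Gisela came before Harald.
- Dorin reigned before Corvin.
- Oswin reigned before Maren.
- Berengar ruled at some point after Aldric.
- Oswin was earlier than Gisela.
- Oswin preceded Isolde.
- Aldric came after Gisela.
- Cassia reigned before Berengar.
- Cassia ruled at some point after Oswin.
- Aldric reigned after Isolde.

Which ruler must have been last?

Every other ruler has a chain of constraints placing them before Berengar, so Berengar is last.

Berengar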